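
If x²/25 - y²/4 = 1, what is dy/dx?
Take d/dx of both sides. Since y is implicitly a function of x, the chain rule attaches a y' = dy/dx factor whenever we differentiate through y.

Set F(x, y) = (left side) − (right side), so the curve is F = 0. Differentiating each term of F:
  d/dx[x^2/25] = 2x/25
  d/dx[-y^2/4] = -y·y'/2
  d/dx[-1] = 0

Collecting, the y'-free part is the partial derivative in x and the y' coefficient is the partial derivative in y:
  ∂F/∂x = 2x/25
  ∂F/∂y = -y/2

so d/dx[F(x, y(x))] = ∂F/∂x + (∂F/∂y)·y' = 0. Rearranging,
  dy/dx = -(∂F/∂x)/(∂F/∂y) = -(2x/25)/(-y/2) = 4x/(25y)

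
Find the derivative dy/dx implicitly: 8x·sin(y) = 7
Take d/dx of both sides. Since y is implicitly a function of x, the chain rule attaches a y' = dy/dx factor whenever we differentiate through y.

Set F(x, y) = (left side) − (right side), so the curve is F = 0. Differentiating each term of F:
  d/dx[8x·sin(y)] = 8x·y'·cos(y) + 8sin(y)
  d/dx[-7] = 0

Collecting, the y'-free part is the partial derivative in x and the y' coefficient is the partial derivative in y:
  ∂F/∂x = 8sin(y)
  ∂F/∂y = 8x·cos(y)

so d/dx[F(x, y(x))] = ∂F/∂x + (∂F/∂y)·y' = 0. Rearranging,
  dy/dx = -(∂F/∂x)/(∂F/∂y) = -(8sin(y))/(8x·cos(y)) = -tan(y)/x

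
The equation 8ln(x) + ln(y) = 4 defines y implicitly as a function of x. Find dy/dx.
Take d/dx of both sides. Since y is implicitly a function of x, the chain rule attaches a y' = dy/dx factor whenever we differentiate through y.

Set F(x, y) = (left side) − (right side), so the curve is F = 0. Differentiating each term of F:
  d/dx[8ln(x)] = 8/x
  d/dx[ln(y)] = y'/y
  d/dx[-4] = 0

Collecting, the y'-free part is the partial derivative in x and the y' coefficient is the partial derivative in y:
  ∂F/∂x = 8/x
  ∂F/∂y = 1/y

so d/dx[F(x, y(x))] = ∂F/∂x + (∂F/∂y)·y' = 0. Rearranging,
  dy/dx = -(∂F/∂x)/(∂F/∂y) = -(8/x)/(1/y) = -8y/x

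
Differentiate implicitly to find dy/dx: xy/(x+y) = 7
Apply d/dx to both sides, remembering that y depends on x. Each occurrence of y therefore brings in a y' = dy/dx via the chain rule.

With F(x, y) equal to the left-hand side minus the right, differentiate F term by term:
  d/dx[xy/(x + y)] = xy(-y' - 1)/(x + y)^2 + x·y'/(x + y) + y/(x + y)
  d/dx[-7] = 0
Adding these up, d/dx[F] = 0 becomes
  (-xy/(x + y)^2 + y/(x + y)) + (-xy/(x + y)^2 + x/(x + y))·y' = 0,
so isolating y',
  dy/dx = -(-xy/(x + y)^2 + y/(x + y))/(-xy/(x + y)^2 + x/(x + y))
        = -(y^2/(x + y)^2)/(x^2/(x + y)^2) = -y^2/x^2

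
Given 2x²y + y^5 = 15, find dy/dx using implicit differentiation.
Take d/dx of both sides. Since y is implicitly a function of x, the chain rule attaches a y' = dy/dx factor whenever we differentiate through y.

Set F(x, y) = (left side) − (right side), so the curve is F = 0. Differentiating each term of F:
  d/dx[2x^2y] = 2x^2·y' + 4xy
  d/dx[y^5] = 5y^4·y'
  d/dx[-15] = 0

Collecting, the y'-free part is the partial derivative in x and the y' coefficient is the partial derivative in y:
  ∂F/∂x = 4xy
  ∂F/∂y = 2x^2 + 5y^4

so d/dx[F(x, y(x))] = ∂F/∂x + (∂F/∂y)·y' = 0. Rearranging,
  dy/dx = -(∂F/∂x)/(∂F/∂y) = -(4xy)/(2x^2 + 5y^4) = -4xy/(2x^2 + 5y^4)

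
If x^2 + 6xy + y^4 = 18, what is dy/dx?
Differentiate both sides with respect to x, treating y as y(x). By the chain rule, any term containing y contributes a factor of y' = dy/dx when we differentiate it.

Move every term to one side and write the relation as F(x, y) = 0. Term by term,
  d/dx[x^2] = 2x
  d/dx[6xy] = 6x·y' + 6y
  d/dx[y^4] = 4y^3·y'
  d/dx[-18] = 0

The pieces without y' make up ∂F/∂x and the coefficient of y' is ∂F/∂y:
  ∂F/∂x = 2x + 6y,
  ∂F/∂y = 6x + 4y^3.

Since d/dx[F] = ∂F/∂x + (∂F/∂y)·y' = 0, solve for y':
  (∂F/∂y)·y' = -∂F/∂x
  dy/dx = -(∂F/∂x)/(∂F/∂y) = -(2x + 6y)/(6x + 4y^3) = (-x - 3y)/(3x + 2y^3)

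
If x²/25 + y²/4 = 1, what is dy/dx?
Take d/dx of both sides. Since y is implicitly a function of x, the chain rule attaches a y' = dy/dx factor whenever we differentiate through y.

Set F(x, y) = (left side) − (right side), so the curve is F = 0. Differentiating each term of F:
  d/dx[x^2/25] = 2x/25
  d/dx[y^2/4] = y·y'/2
  d/dx[-1] = 0

Collecting, the y'-free part is the partial derivative in x and the y' coefficient is the partial derivative in y:
  ∂F/∂x = 2x/25
  ∂F/∂y = y/2

so d/dx[F(x, y(x))] = ∂F/∂x + (∂F/∂y)·y' = 0. Rearranging,
  dy/dx = -(∂F/∂x)/(∂F/∂y) = -(2x/25)/(y/2) = -4x/(25y)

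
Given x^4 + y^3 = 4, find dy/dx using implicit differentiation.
Take d/dx of both sides. Since y is implicitly a function of x, the chain rule attaches a y' = dy/dx factor whenever we differentiate through y.

Set F(x, y) = (left side) − (right side), so the curve is F = 0. Differentiating each term of F:
  d/dx[x^4] = 4x^3
  d/dx[y^3] = 3y^2·y'
  d/dx[-4] = 0

Collecting, the y'-free part is the partial derivative in x and the y' coefficient is the partial derivative in y:
  ∂F/∂x = 4x^3
  ∂F/∂y = 3y^2

so d/dx[F(x, y(x))] = ∂F/∂x + (∂F/∂y)·y' = 0. Rearranging,
  dy/dx = -(∂F/∂x)/(∂F/∂y) = -(4x^3)/(3y^2) = -4x^3/(3y^2)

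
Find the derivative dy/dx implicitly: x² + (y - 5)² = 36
Take d/dx of both sides. Since y is implicitly a function of x, the chain rule attaches a y' = dy/dx factor whenever we differentiate through y.

Set F(x, y) = (left side) − (right side), so the curve is F = 0. Differentiating each term of F:
  d/dx[x^2] = 2x
  d/dx[(y - 5)^2] = 2·y'(y - 5)
  d/dx[-36] = 0

Collecting, the y'-free part is the partial derivative in x and the y' coefficient is the partial derivative in y:
  ∂F/∂x = 2x
  ∂F/∂y = 2y - 10

so d/dx[F(x, y(x))] = ∂F/∂x + (∂F/∂y)·y' = 0. Rearranging,
  dy/dx = -(∂F/∂x)/(∂F/∂y) = -(2x)/(2y - 10) = -x/(y - 5)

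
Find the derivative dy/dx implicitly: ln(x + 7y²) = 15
Apply d/dx to both sides, remembering that y depends on x. Each occurrence of y therefore brings in a y' = dy/dx via the chain rule.

With F(x, y) equal to the left-hand side minus the right, differentiate F term by term:
  d/dx[ln(x + 7y^2)] = (14y·y' + 1)/(x + 7y^2)
  d/dx[-15] = 0
Adding these up, d/dx[F] = 0 becomes
  (1/(x + 7y^2)) + (14y/(x + 7y^2))·y' = 0,
so isolating y',
  dy/dx = -(1/(x + 7y^2))/(14y/(x + 7y^2)) = -1/(14y)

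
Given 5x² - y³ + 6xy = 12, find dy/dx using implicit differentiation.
Differentiate the relation implicitly: treat y = y(x) and apply the chain rule, so every y-derivative picks up a y' = dy/dx factor.

With everything moved to the left-hand side, differentiate term by term:
  d/dx[5x^2] = 10x
  d/dx[6xy] = 6x·y' + 6y
  d/dx[-y^3] = -3y^2·y'
  d/dx[-12] = 0

Separating the contributions that come from x directly and those that come through y:
  without y':      10x + 6y
  multiplying y':  6x - 3y^2

so (10x + 6y) + (6x - 3y^2)·y' = 0, and therefore
  dy/dx = -(10x + 6y)/(6x - 3y^2) = 2(-5x - 3y)/(3(2x - y^2))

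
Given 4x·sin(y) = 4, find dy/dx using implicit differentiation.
Take d/dx of both sides. Since y is implicitly a function of x, the chain rule attaches a y' = dy/dx factor whenever we differentiate through y.

Set F(x, y) = (left side) − (right side), so the curve is F = 0. Differentiating each term of F:
  d/dx[4x·sin(y)] = 4x·y'·cos(y) + 4sin(y)
  d/dx[-4] = 0

Collecting, the y'-free part is the partial derivative in x and the y' coefficient is the partial derivative in y:
  ∂F/∂x = 4sin(y)
  ∂F/∂y = 4x·cos(y)

so d/dx[F(x, y(x))] = ∂F/∂x + (∂F/∂y)·y' = 0. Rearranging,
  dy/dx = -(∂F/∂x)/(∂F/∂y) = -(4sin(y))/(4x·cos(y)) = -tan(y)/x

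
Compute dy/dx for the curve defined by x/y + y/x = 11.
Apply d/dx to both sides, remembering that y depends on x. Each occurrence of y therefore brings in a y' = dy/dx via the chain rule.

With F(x, y) equal to the left-hand side minus the right, differentiate F term by term:
  d/dx[x/y] = -x·y'/y^2 + 1/y
  d/dx[y/x] = y'/x - y/x^2
  d/dx[-11] = 0
Adding these up, d/dx[F] = 0 becomes
  (1/y - y/x^2) + (-x/y^2 + 1/x)·y' = 0,
so isolating y',
  dy/dx = -(1/y - y/x^2)/(-x/y^2 + 1/x)
        = -((x - y)(x + y)/(x^2y))/(-(x - y)(x + y)/(xy^2)) = y/x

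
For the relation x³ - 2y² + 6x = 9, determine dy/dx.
Differentiate both sides with respect to x, treating y as y(x). By the chain rule, any term containing y contributes a factor of y' = dy/dx when we differentiate it.

Move every term to one side and write the relation as F(x, y) = 0. Term by term,
  d/dx[x^3] = 3x^2
  d/dx[6x] = 6
  d/dx[-2y^2] = -4y·y'
  d/dx[-9] = 0

The pieces without y' make up ∂F/∂x and the coefficient of y' is ∂F/∂y:
  ∂F/∂x = 3x^2 + 6,
  ∂F/∂y = -4y.

Since d/dx[F] = ∂F/∂x + (∂F/∂y)·y' = 0, solve for y':
  (∂F/∂y)·y' = -∂F/∂x
  dy/dx = -(∂F/∂x)/(∂F/∂y) = -(3x^2 + 6)/(-4y) = 3(x^2 + 2)/(4y)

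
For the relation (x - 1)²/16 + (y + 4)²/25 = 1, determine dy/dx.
Differentiate both sides with respect to x, treating y as y(x). By the chain rule, any term containing y contributes a factor of y' = dy/dx when we differentiate it.

Move every term to one side and write the relation as F(x, y) = 0. Term by term,
  d/dx[(x - 1)^2/16] = x/8 - 1/8
  d/dx[(y + 4)^2/25] = 2·y'(y + 4)/25
  d/dx[-1] = 0

The pieces without y' make up ∂F/∂x and the coefficient of y' is ∂F/∂y:
  ∂F/∂x = x/8 - 1/8,
  ∂F/∂y = 2y/25 + 8/25.

Since d/dx[F] = ∂F/∂x + (∂F/∂y)·y' = 0, solve for y':
  (∂F/∂y)·y' = -∂F/∂x
  dy/dx = -(∂F/∂x)/(∂F/∂y) = -(x/8 - 1/8)/(2y/25 + 8/25)
        = -((x - 1)/8)/(2(y + 4)/25) = 25(1 - x)/(16(y + 4))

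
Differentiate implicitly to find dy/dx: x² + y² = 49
Apply d/dx to both sides, remembering that y depends on x. Each occurrence of y therefore brings in a y' = dy/dx via the chain rule.

With F(x, y) equal to the left-hand side minus the right, differentiate F term by term:
  d/dx[x^2] = 2x
  d/dx[y^2] = 2y·y'
  d/dx[-49] = 0
Adding these up, d/dx[F] = 0 becomes
  (2x) + (2y)·y' = 0,
so isolating y',
  dy/dx = -(2x)/(2y) = -x/y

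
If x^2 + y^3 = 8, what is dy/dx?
Differentiate both sides with respect to x, treating y as y(x). By the chain rule, any term containing y contributes a factor of y' = dy/dx when we differentiate it.

Move every term to one side and write the relation as F(x, y) = 0. Term by term,
  d/dx[x^2] = 2x
  d/dx[y^3] = 3y^2·y'
  d/dx[-8] = 0

The pieces without y' make up ∂F/∂x and the coefficient of y' is ∂F/∂y:
  ∂F/∂x = 2x,
  ∂F/∂y = 3y^2.

Since d/dx[F] = ∂F/∂x + (∂F/∂y)·y' = 0, solve for y':
  (∂F/∂y)·y' = -∂F/∂x
  dy/dx = -(∂F/∂x)/(∂F/∂y) = -(2x)/(3y^2) = -2x/(3y^2)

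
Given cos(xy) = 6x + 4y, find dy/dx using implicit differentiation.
Take d/dx of both sides. Since y is implicitly a function of x, the chain rule attaches a y' = dy/dx factor whenever we differentiate through y.

Set F(x, y) = (left side) − (right side), so the curve is F = 0. Differentiating each term of F:
  d/dx[-6x] = -6
  d/dx[-4y] = -4·y'
  d/dx[cos(xy)] = -(x·y' + y)·sin(xy)

Collecting, the y'-free part is the partial derivative in x and the y' coefficient is the partial derivative in y:
  ∂F/∂x = -y·sin(xy) - 6
  ∂F/∂y = -x·sin(xy) - 4

so d/dx[F(x, y(x))] = ∂F/∂x + (∂F/∂y)·y' = 0. Rearranging,
  dy/dx = -(∂F/∂x)/(∂F/∂y) = -(-y·sin(xy) - 6)/(-x·sin(xy) - 4) = -(y·sin(xy) + 6)/(x·sin(xy) + 4)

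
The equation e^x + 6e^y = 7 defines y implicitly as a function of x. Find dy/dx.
Differentiate both sides with respect to x, treating y as y(x). By the chain rule, any term containing y contributes a factor of y' = dy/dx when we differentiate it.

Move every term to one side and write the relation as F(x, y) = 0. Term by term,
  d/dx[e^(x)] = e^(x)
  d/dx[6e^(y)] = 6·y'·e^(y)
  d/dx[-7] = 0

The pieces without y' make up ∂F/∂x and the coefficient of y' is ∂F/∂y:
  ∂F/∂x = e^(x),
  ∂F/∂y = 6e^(y).

Since d/dx[F] = ∂F/∂x + (∂F/∂y)·y' = 0, solve for y':
  (∂F/∂y)·y' = -∂F/∂x
  dy/dx = -(∂F/∂x)/(∂F/∂y) = -(e^(x))/(6e^(y)) = -e^(x - y)/6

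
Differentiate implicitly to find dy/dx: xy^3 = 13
Apply d/dx to both sides, remembering that y depends on x. Each occurrence of y therefore brings in a y' = dy/dx via the chain rule.

With F(x, y) equal to the left-hand side minus the right, differentiate F term by term:
  d/dx[xy^3] = 3xy^2·y' + y^3
  d/dx[-13] = 0
Adding these up, d/dx[F] = 0 becomes
  (y^3) + (3xy^2)·y' = 0,
so isolating y',
  dy/dx = -(y^3)/(3xy^2) = -y/(3x)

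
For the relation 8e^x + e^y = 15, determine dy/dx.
Differentiate both sides with respect to x, treating y as y(x). By the chain rule, any term containing y contributes a factor of y' = dy/dx when we differentiate it.

Move every term to one side and write the relation as F(x, y) = 0. Term by term,
  d/dx[8e^(x)] = 8e^(x)
  d/dx[e^(y)] = y'·e^(y)
  d/dx[-15] = 0

The pieces without y' make up ∂F/∂x and the coefficient of y' is ∂F/∂y:
  ∂F/∂x = 8e^(x),
  ∂F/∂y = e^(y).

Since d/dx[F] = ∂F/∂x + (∂F/∂y)·y' = 0, solve for y':
  (∂F/∂y)·y' = -∂F/∂x
  dy/dx = -(∂F/∂x)/(∂F/∂y) = -(8e^(x))/(e^(y)) = -8e^(x - y)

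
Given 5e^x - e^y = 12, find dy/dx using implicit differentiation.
Apply d/dx to both sides, remembering that y depends on x. Each occurrence of y therefore brings in a y' = dy/dx via the chain rule.

With F(x, y) equal to the left-hand side minus the right, differentiate F term by term:
  d/dx[5e^(x)] = 5e^(x)
  d/dx[-e^(y)] = -y'·e^(y)
  d/dx[-12] = 0
Adding these up, d/dx[F] = 0 becomes
  (5e^(x)) + (-e^(y))·y' = 0,
so isolating y',
  dy/dx = -(5e^(x))/(-e^(y)) = 5e^(x - y)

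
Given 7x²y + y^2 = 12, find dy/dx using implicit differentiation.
Differentiate both sides with respect to x, treating y as y(x). By the chain rule, any term containing y contributes a factor of y' = dy/dx when we differentiate it.

Move every term to one side and write the relation as F(x, y) = 0. Term by term,
  d/dx[7x^2y] = 7x^2·y' + 14xy
  d/dx[y^2] = 2y·y'
  d/dx[-12] = 0

The pieces without y' make up ∂F/∂x and the coefficient of y' is ∂F/∂y:
  ∂F/∂x = 14xy,
  ∂F/∂y = 7x^2 + 2y.

Since d/dx[F] = ∂F/∂x + (∂F/∂y)·y' = 0, solve for y':
  (∂F/∂y)·y' = -∂F/∂x
  dy/dx = -(∂F/∂x)/(∂F/∂y) = -(14xy)/(7x^2 + 2y) = -14xy/(7x^2 + 2y)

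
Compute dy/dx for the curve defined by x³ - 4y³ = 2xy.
Differentiate both sides with respect to x, treating y as y(x). By the chain rule, any term containing y contributes a factor of y' = dy/dx when we differentiate it.

Move every term to one side and write the relation as F(x, y) = 0. Term by term,
  d/dx[x^3] = 3x^2
  d/dx[-2xy] = -2x·y' - 2y
  d/dx[-4y^3] = -12y^2·y'

The pieces without y' make up ∂F/∂x and the coefficient of y' is ∂F/∂y:
  ∂F/∂x = 3x^2 - 2y,
  ∂F/∂y = -2x - 12y^2.

Since d/dx[F] = ∂F/∂x + (∂F/∂y)·y' = 0, solve for y':
  (∂F/∂y)·y' = -∂F/∂x
  dy/dx = -(∂F/∂x)/(∂F/∂y) = -(3x^2 - 2y)/(-2x - 12y^2) = (3x^2/2 - y)/(x + 6y^2)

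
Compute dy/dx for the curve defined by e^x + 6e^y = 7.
Differentiate both sides with respect to x, treating y as y(x). By the chain rule, any term containing y contributes a factor of y' = dy/dx when we differentiate it.

Move every term to one side and write the relation as F(x, y) = 0. Term by term,
  d/dx[e^(x)] = e^(x)
  d/dx[6e^(y)] = 6·y'·e^(y)
  d/dx[-7] = 0

The pieces without y' make up ∂F/∂x and the coefficient of y' is ∂F/∂y:
  ∂F/∂x = e^(x),
  ∂F/∂y = 6e^(y).

Since d/dx[F] = ∂F/∂x + (∂F/∂y)·y' = 0, solve for y':
  (∂F/∂y)·y' = -∂F/∂x
  dy/dx = -(∂F/∂x)/(∂F/∂y) = -(e^(x))/(6e^(y)) = -e^(x - y)/6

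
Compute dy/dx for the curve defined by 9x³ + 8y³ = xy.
Differentiate the relation implicitly: treat y = y(x) and apply the chain rule, so every y-derivative picks up a y' = dy/dx factor.

With everything moved to the left-hand side, differentiate term by term:
  d/dx[9x^3] = 27x^2
  d/dx[-xy] = -x·y' - y
  d/dx[8y^3] = 24y^2·y'

Separating the contributions that come from x directly and those that come through y:
  without y':      27x^2 - y
  multiplying y':  -x + 24y^2

so (27x^2 - y) + (-x + 24y^2)·y' = 0, and therefore
  dy/dx = -(27x^2 - y)/(-x + 24y^2) = (27x^2 - y)/(x - 24y^2)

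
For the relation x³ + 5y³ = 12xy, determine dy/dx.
Differentiate both sides with respect to x, treating y as y(x). By the chain rule, any term containing y contributes a factor of y' = dy/dx when we differentiate it.

Move every term to one side and write the relation as F(x, y) = 0. Term by term,
  d/dx[x^3] = 3x^2
  d/dx[-12xy] = -12x·y' - 12y
  d/dx[5y^3] = 15y^2·y'

The pieces without y' make up ∂F/∂x and the coefficient of y' is ∂F/∂y:
  ∂F/∂x = 3x^2 - 12y,
  ∂F/∂y = -12x + 15y^2.

Since d/dx[F] = ∂F/∂x + (∂F/∂y)·y' = 0, solve for y':
  (∂F/∂y)·y' = -∂F/∂x
  dy/dx = -(∂F/∂x)/(∂F/∂y) = -(3x^2 - 12y)/(-12x + 15y^2) = (x^2 - 4y)/(4x - 5y^2)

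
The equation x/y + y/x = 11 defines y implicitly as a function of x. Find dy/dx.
Differentiate the relation implicitly: treat y = y(x) and apply the chain rule, so every y-derivative picks up a y' = dy/dx factor.

With everything moved to the left-hand side, differentiate term by term:
  d/dx[x/y] = -x·y'/y^2 + 1/y
  d/dx[y/x] = y'/x - y/x^2
  d/dx[-11] = 0

Separating the contributions that come from x directly and those that come through y:
  without y':      1/y - y/x^2
  multiplying y':  -x/y^2 + 1/x

so (1/y - y/x^2) + (-x/y^2 + 1/x)·y' = 0, and therefore
  dy/dx = -(1/y - y/x^2)/(-x/y^2 + 1/x)
        = -((x - y)(x + y)/(x^2y))/(-(x - y)(x + y)/(xy^2)) = y/x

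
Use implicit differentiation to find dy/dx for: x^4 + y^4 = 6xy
Differentiate the relation implicitly: treat y = y(x) and apply the chain rule, so every y-derivative picks up a y' = dy/dx factor.

With everything moved to the left-hand side, differentiate term by term:
  d/dx[x^4] = 4x^3
  d/dx[-6xy] = -6x·y' - 6y
  d/dx[y^4] = 4y^3·y'

Separating the contributions that come from x directly and those that come through y:
  without y':      4x^3 - 6y
  multiplying y':  -6x + 4y^3

so (4x^3 - 6y) + (-6x + 4y^3)·y' = 0, and therefore
  dy/dx = -(4x^3 - 6y)/(-6x + 4y^3) = (2x^3 - 3y)/(3x - 2y^3)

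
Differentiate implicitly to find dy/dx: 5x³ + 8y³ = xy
Differentiate the relation implicitly: treat y = y(x) and apply the chain rule, so every y-derivative picks up a y' = dy/dx factor.

With everything moved to the left-hand side, differentiate term by term:
  d/dx[5x^3] = 15x^2
  d/dx[-xy] = -x·y' - y
  d/dx[8y^3] = 24y^2·y'

Separating the contributions that come from x directly and those that come through y:
  without y':      15x^2 - y
  multiplying y':  -x + 24y^2

so (15x^2 - y) + (-x + 24y^2)·y' = 0, and therefore
  dy/dx = -(15x^2 - y)/(-x + 24y^2) = (15x^2 - y)/(x - 24y^2)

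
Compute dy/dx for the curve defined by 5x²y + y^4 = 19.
Apply d/dx to both sides, remembering that y depends on x. Each occurrence of y therefore brings in a y' = dy/dx via the chain rule.

With F(x, y) equal to the left-hand side minus the right, differentiate F term by term:
  d/dx[5x^2y] = 5x^2·y' + 10xy
  d/dx[y^4] = 4y^3·y'
  d/dx[-19] = 0
Adding these up, d/dx[F] = 0 becomes
  (10xy) + (5x^2 + 4y^3)·y' = 0,
so isolating y',
  dy/dx = -(10xy)/(5x^2 + 4y^3) = -10xy/(5x^2 + 4y^3)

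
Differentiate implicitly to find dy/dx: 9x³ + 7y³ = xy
Differentiate both sides with respect to x, treating y as y(x). By the chain rule, any term containing y contributes a factor of y' = dy/dx when we differentiate it.

Move every term to one side and write the relation as F(x, y) = 0. Term by term,
  d/dx[9x^3] = 27x^2
  d/dx[-xy] = -x·y' - y
  d/dx[7y^3] = 21y^2·y'

The pieces without y' make up ∂F/∂x and the coefficient of y' is ∂F/∂y:
  ∂F/∂x = 27x^2 - y,
  ∂F/∂y = -x + 21y^2.

Since d/dx[F] = ∂F/∂x + (∂F/∂y)·y' = 0, solve for y':
  (∂F/∂y)·y' = -∂F/∂x
  dy/dx = -(∂F/∂x)/(∂F/∂y) = -(27x^2 - y)/(-x + 21y^2) = (27x^2 - y)/(x - 21y^2)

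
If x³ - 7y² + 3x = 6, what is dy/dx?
Take d/dx of both sides. Since y is implicitly a function of x, the chain rule attaches a y' = dy/dx factor whenever we differentiate through y.

Set F(x, y) = (left side) − (right side), so the curve is F = 0. Differentiating each term of F:
  d/dx[x^3] = 3x^2
  d/dx[3x] = 3
  d/dx[-7y^2] = -14y·y'
  d/dx[-6] = 0

Collecting, the y'-free part is the partial derivative in x and the y' coefficient is the partial derivative in y:
  ∂F/∂x = 3x^2 + 3
  ∂F/∂y = -14y

so d/dx[F(x, y(x))] = ∂F/∂x + (∂F/∂y)·y' = 0. Rearranging,
  dy/dx = -(∂F/∂x)/(∂F/∂y) = -(3x^2 + 3)/(-14y) = 3(x^2 + 1)/(14y)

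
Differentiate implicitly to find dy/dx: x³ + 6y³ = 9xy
Take d/dx of both sides. Since y is implicitly a function of x, the chain rule attaches a y' = dy/dx factor whenever we differentiate through y.

Set F(x, y) = (left side) − (right side), so the curve is F = 0. Differentiating each term of F:
  d/dx[x^3] = 3x^2
  d/dx[-9xy] = -9x·y' - 9y
  d/dx[6y^3] = 18y^2·y'

Collecting, the y'-free part is the partial derivative in x and the y' coefficient is the partial derivative in y:
  ∂F/∂x = 3x^2 - 9y
  ∂F/∂y = -9x + 18y^2

so d/dx[F(x, y(x))] = ∂F/∂x + (∂F/∂y)·y' = 0. Rearranging,
  dy/dx = -(∂F/∂x)/(∂F/∂y) = -(3x^2 - 9y)/(-9x + 18y^2) = (x^2/3 - y)/(x - 2y^2)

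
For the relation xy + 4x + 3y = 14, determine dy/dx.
Take d/dx of both sides. Since y is implicitly a function of x, the chain rule attaches a y' = dy/dx factor whenever we differentiate through y.

Set F(x, y) = (left side) − (right side), so the curve is F = 0. Differentiating each term of F:
  d/dx[xy] = x·y' + y
  d/dx[4x] = 4
  d/dx[3y] = 3·y'
  d/dx[-14] = 0

Collecting, the y'-free part is the partial derivative in x and the y' coefficient is the partial derivative in y:
  ∂F/∂x = y + 4
  ∂F/∂y = x + 3

so d/dx[F(x, y(x))] = ∂F/∂x + (∂F/∂y)·y' = 0. Rearranging,
  dy/dx = -(∂F/∂x)/(∂F/∂y) = -(y + 4)/(x + 3) = (-y - 4)/(x + 3)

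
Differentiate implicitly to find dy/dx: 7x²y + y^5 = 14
Differentiate the relation implicitly: treat y = y(x) and apply the chain rule, so every y-derivative picks up a y' = dy/dx factor.

With everything moved to the left-hand side, differentiate term by term:
  d/dx[7x^2y] = 7x^2·y' + 14xy
  d/dx[y^5] = 5y^4·y'
  d/dx[-14] = 0

Separating the contributions that come from x directly and those that come through y:
  without y':      14xy
  multiplying y':  7x^2 + 5y^4

so (14xy) + (7x^2 + 5y^4)·y' = 0, and therefore
  dy/dx = -(14xy)/(7x^2 + 5y^4) = -14xy/(7x^2 + 5y^4)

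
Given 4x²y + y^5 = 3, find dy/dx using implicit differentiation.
Differentiate the relation implicitly: treat y = y(x) and apply the chain rule, so every y-derivative picks up a y' = dy/dx factor.

With everything moved to the left-hand side, differentiate term by term:
  d/dx[4x^2y] = 4x^2·y' + 8xy
  d/dx[y^5] = 5y^4·y'
  d/dx[-3] = 0

Separating the contributions that come from x directly and those that come through y:
  without y':      8xy
  multiplying y':  4x^2 + 5y^4

so (8xy) + (4x^2 + 5y^4)·y' = 0, and therefore
  dy/dx = -(8xy)/(4x^2 + 5y^4) = -8xy/(4x^2 + 5y^4)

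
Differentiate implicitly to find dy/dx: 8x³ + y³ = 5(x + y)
Differentiate both sides with respect to x, treating y as y(x). By the chain rule, any term containing y contributes a factor of y' = dy/dx when we differentiate it.

Move every term to one side and write the relation as F(x, y) = 0. Term by term,
  d/dx[8x^3] = 24x^2
  d/dx[-5x] = -5
  d/dx[y^3] = 3y^2·y'
  d/dx[-5y] = -5·y'

The pieces without y' make up ∂F/∂x and the coefficient of y' is ∂F/∂y:
  ∂F/∂x = 24x^2 - 5,
  ∂F/∂y = 3y^2 - 5.

Since d/dx[F] = ∂F/∂x + (∂F/∂y)·y' = 0, solve for y':
  (∂F/∂y)·y' = -∂F/∂x
  dy/dx = -(∂F/∂x)/(∂F/∂y) = -(24x^2 - 5)/(3y^2 - 5) = (5 - 24x^2)/(3y^2 - 5)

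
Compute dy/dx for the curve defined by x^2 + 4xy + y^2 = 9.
Take d/dx of both sides. Since y is implicitly a function of x, the chain rule attaches a y' = dy/dx factor whenever we differentiate through y.

Set F(x, y) = (left side) − (right side), so the curve is F = 0. Differentiating each term of F:
  d/dx[x^2] = 2x
  d/dx[4xy] = 4x·y' + 4y
  d/dx[y^2] = 2y·y'
  d/dx[-9] = 0

Collecting, the y'-free part is the partial derivative in x and the y' coefficient is the partial derivative in y:
  ∂F/∂x = 2x + 4y
  ∂F/∂y = 4x + 2y

so d/dx[F(x, y(x))] = ∂F/∂x + (∂F/∂y)·y' = 0. Rearranging,
  dy/dx = -(∂F/∂x)/(∂F/∂y) = -(2x + 4y)/(4x + 2y) = (-x - 2y)/(2x + y)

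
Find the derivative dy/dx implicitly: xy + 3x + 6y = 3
Take d/dx of both sides. Since y is implicitly a function of x, the chain rule attaches a y' = dy/dx factor whenever we differentiate through y.

Set F(x, y) = (left side) − (right side), so the curve is F = 0. Differentiating each term of F:
  d/dx[xy] = x·y' + y
  d/dx[3x] = 3
  d/dx[6y] = 6·y'
  d/dx[-3] = 0

Collecting, the y'-free part is the partial derivative in x and the y' coefficient is the partial derivative in y:
  ∂F/∂x = y + 3
  ∂F/∂y = x + 6

so d/dx[F(x, y(x))] = ∂F/∂x + (∂F/∂y)·y' = 0. Rearranging,
  dy/dx = -(∂F/∂x)/(∂F/∂y) = -(y + 3)/(x + 6) = (-y - 3)/(x + 6)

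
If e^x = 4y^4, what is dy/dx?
Take d/dx of both sides. Since y is implicitly a function of x, the chain rule attaches a y' = dy/dx factor whenever we differentiate through y.

Set F(x, y) = (left side) − (right side), so the curve is F = 0. Differentiating each term of F:
  d/dx[-4y^4] = -16y^3·y'
  d/dx[e^(x)] = e^(x)

Collecting, the y'-free part is the partial derivative in x and the y' coefficient is the partial derivative in y:
  ∂F/∂x = e^(x)
  ∂F/∂y = -16y^3

so d/dx[F(x, y(x))] = ∂F/∂x + (∂F/∂y)·y' = 0. Rearranging,
  dy/dx = -(∂F/∂x)/(∂F/∂y) = -(e^(x))/(-16y^3) = e^(x)/(16y^3)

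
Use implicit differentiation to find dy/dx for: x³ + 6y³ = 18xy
Apply d/dx to both sides, remembering that y depends on x. Each occurrence of y therefore brings in a y' = dy/dx via the chain rule.

With F(x, y) equal to the left-hand side minus the right, differentiate F term by term:
  d/dx[x^3] = 3x^2
  d/dx[-18xy] = -18x·y' - 18y
  d/dx[6y^3] = 18y^2·y'
Adding these up, d/dx[F] = 0 becomes
  (3x^2 - 18y) + (-18x + 18y^2)·y' = 0,
so isolating y',
  dy/dx = -(3x^2 - 18y)/(-18x + 18y^2) = (x^2/6 - y)/(x - y^2)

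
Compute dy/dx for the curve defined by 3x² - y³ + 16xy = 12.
Differentiate the relation implicitly: treat y = y(x) and apply the chain rule, so every y-derivative picks up a y' = dy/dx factor.

With everything moved to the left-hand side, differentiate term by term:
  d/dx[3x^2] = 6x
  d/dx[16xy] = 16x·y' + 16y
  d/dx[-y^3] = -3y^2·y'
  d/dx[-12] = 0

Separating the contributions that come from x directly and those that come through y:
  without y':      6x + 16y
  multiplying y':  16x - 3y^2

so (6x + 16y) + (16x - 3y^2)·y' = 0, and therefore
  dy/dx = -(6x + 16y)/(16x - 3y^2) = 2(-3x - 8y)/(16x - 3y^2)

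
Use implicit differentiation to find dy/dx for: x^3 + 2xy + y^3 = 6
Apply d/dx to both sides, remembering that y depends on x. Each occurrence of y therefore brings in a y' = dy/dx via the chain rule.

With F(x, y) equal to the left-hand side minus the right, differentiate F term by term:
  d/dx[x^3] = 3x^2
  d/dx[2xy] = 2x·y' + 2y
  d/dx[y^3] = 3y^2·y'
  d/dx[-6] = 0
Adding these up, d/dx[F] = 0 becomes
  (3x^2 + 2y) + (2x + 3y^2)·y' = 0,
so isolating y',
  dy/dx = -(3x^2 + 2y)/(2x + 3y^2) = (-3x^2 - 2y)/(2x + 3y^2)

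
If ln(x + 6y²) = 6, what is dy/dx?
Take d/dx of both sides. Since y is implicitly a function of x, the chain rule attaches a y' = dy/dx factor whenever we differentiate through y.

Set F(x, y) = (left side) − (right side), so the curve is F = 0. Differentiating each term of F:
  d/dx[ln(x + 6y^2)] = (12y·y' + 1)/(x + 6y^2)
  d/dx[-6] = 0

Collecting, the y'-free part is the partial derivative in x and the y' coefficient is the partial derivative in y:
  ∂F/∂x = 1/(x + 6y^2)
  ∂F/∂y = 12y/(x + 6y^2)

so d/dx[F(x, y(x))] = ∂F/∂x + (∂F/∂y)·y' = 0. Rearranging,
  dy/dx = -(∂F/∂x)/(∂F/∂y) = -(1/(x + 6y^2))/(12y/(x + 6y^2)) = -1/(12y)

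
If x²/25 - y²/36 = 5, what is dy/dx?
Differentiate both sides with respect to x, treating y as y(x). By the chain rule, any term containing y contributes a factor of y' = dy/dx when we differentiate it.

Move every term to one side and write the relation as F(x, y) = 0. Term by term,
  d/dx[x^2/25] = 2x/25
  d/dx[-y^2/36] = -y·y'/18
  d/dx[-5] = 0

The pieces without y' make up ∂F/∂x and the coefficient of y' is ∂F/∂y:
  ∂F/∂x = 2x/25,
  ∂F/∂y = -y/18.

Since d/dx[F] = ∂F/∂x + (∂F/∂y)·y' = 0, solve for y':
  (∂F/∂y)·y' = -∂F/∂x
  dy/dx = -(∂F/∂x)/(∂F/∂y) = -(2x/25)/(-y/18) = 36x/(25y)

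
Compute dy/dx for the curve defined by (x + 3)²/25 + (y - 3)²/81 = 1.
Take d/dx of both sides. Since y is implicitly a function of x, the chain rule attaches a y' = dy/dx factor whenever we differentiate through y.

Set F(x, y) = (left side) − (right side), so the curve is F = 0. Differentiating each term of F:
  d/dx[(x + 3)^2/25] = 2x/25 + 6/25
  d/dx[(y - 3)^2/81] = 2·y'(y - 3)/81
  d/dx[-1] = 0

Collecting, the y'-free part is the partial derivative in x and the y' coefficient is the partial derivative in y:
  ∂F/∂x = 2x/25 + 6/25
  ∂F/∂y = 2y/81 - 2/27

so d/dx[F(x, y(x))] = ∂F/∂x + (∂F/∂y)·y' = 0. Rearranging,
  dy/dx = -(∂F/∂x)/(∂F/∂y) = -(2x/25 + 6/25)/(2y/81 - 2/27)
        = -(2(x + 3)/25)/(2(y - 3)/81) = 81(-x - 3)/(25(y - 3))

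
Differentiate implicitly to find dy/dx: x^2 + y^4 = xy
Differentiate both sides with respect to x, treating y as y(x). By the chain rule, any term containing y contributes a factor of y' = dy/dx when we differentiate it.

Move every term to one side and write the relation as F(x, y) = 0. Term by term,
  d/dx[x^2] = 2x
  d/dx[-xy] = -x·y' - y
  d/dx[y^4] = 4y^3·y'

The pieces without y' make up ∂F/∂x and the coefficient of y' is ∂F/∂y:
  ∂F/∂x = 2x - y,
  ∂F/∂y = -x + 4y^3.

Since d/dx[F] = ∂F/∂x + (∂F/∂y)·y' = 0, solve for y':
  (∂F/∂y)·y' = -∂F/∂x
  dy/dx = -(∂F/∂x)/(∂F/∂y) = -(2x - y)/(-x + 4y^3) = (2x - y)/(x - 4y^3)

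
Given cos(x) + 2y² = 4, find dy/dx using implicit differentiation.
Take d/dx of both sides. Since y is implicitly a function of x, the chain rule attaches a y' = dy/dx factor whenever we differentiate through y.

Set F(x, y) = (left side) − (right side), so the curve is F = 0. Differentiating each term of F:
  d/dx[2y^2] = 4y·y'
  d/dx[cos(x)] = -sin(x)
  d/dx[-4] = 0

Collecting, the y'-free part is the partial derivative in x and the y' coefficient is the partial derivative in y:
  ∂F/∂x = -sin(x)
  ∂F/∂y = 4y

so d/dx[F(x, y(x))] = ∂F/∂x + (∂F/∂y)·y' = 0. Rearranging,
  dy/dx = -(∂F/∂x)/(∂F/∂y) = -(-sin(x))/(4y) = sin(x)/(4y)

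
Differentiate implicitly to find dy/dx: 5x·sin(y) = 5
Apply d/dx to both sides, remembering that y depends on x. Each occurrence of y therefore brings in a y' = dy/dx via the chain rule.

With F(x, y) equal to the left-hand side minus the right, differentiate F term by term:
  d/dx[5x·sin(y)] = 5x·y'·cos(y) + 5sin(y)
  d/dx[-5] = 0
Adding these up, d/dx[F] = 0 becomes
  (5sin(y)) + (5x·cos(y))·y' = 0,
so isolating y',
  dy/dx = -(5sin(y))/(5x·cos(y)) = -tan(y)/x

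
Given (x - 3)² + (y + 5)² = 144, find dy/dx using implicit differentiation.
Apply d/dx to both sides, remembering that y depends on x. Each occurrence of y therefore brings in a y' = dy/dx via the chain rule.

With F(x, y) equal to the left-hand side minus the right, differentiate F term by term:
  d/dx[(x - 3)^2] = 2x - 6
  d/dx[(y + 5)^2] = 2·y'(y + 5)
  d/dx[-144] = 0
Adding these up, d/dx[F] = 0 becomes
  (2x - 6) + (2y + 10)·y' = 0,
so isolating y',
  dy/dx = -(2x - 6)/(2y + 10) = (3 - x)/(y + 5)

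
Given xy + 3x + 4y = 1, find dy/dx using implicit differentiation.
Differentiate the relation implicitly: treat y = y(x) and apply the chain rule, so every y-derivative picks up a y' = dy/dx factor.

With everything moved to the left-hand side, differentiate term by term:
  d/dx[xy] = x·y' + y
  d/dx[3x] = 3
  d/dx[4y] = 4·y'
  d/dx[-1] = 0

Separating the contributions that come from x directly and those that come through y:
  without y':      y + 3
  multiplying y':  x + 4

so (y + 3) + (x + 4)·y' = 0, and therefore
  dy/dx = -(y + 3)/(x + 4) = (-y - 3)/(x + 4)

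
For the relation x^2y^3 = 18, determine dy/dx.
Apply d/dx to both sides, remembering that y depends on x. Each occurrence of y therefore brings in a y' = dy/dx via the chain rule.

With F(x, y) equal to the left-hand side minus the right, differentiate F term by term:
  d/dx[x^2y^3] = 3x^2y^2·y' + 2xy^3
  d/dx[-18] = 0
Adding these up, d/dx[F] = 0 becomes
  (2xy^3) + (3x^2y^2)·y' = 0,
so isolating y',
  dy/dx = -(2xy^3)/(3x^2y^2) = -2y/(3x)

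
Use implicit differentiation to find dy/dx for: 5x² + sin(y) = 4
Differentiate the relation implicitly: treat y = y(x) and apply the chain rule, so every y-derivative picks up a y' = dy/dx factor.

With everything moved to the left-hand side, differentiate term by term:
  d/dx[5x^2] = 10x
  d/dx[sin(y)] = y'·cos(y)
  d/dx[-4] = 0

Separating the contributions that come from x directly and those that come through y:
  without y':      10x
  multiplying y':  cos(y)

so (10x) + (cos(y))·y' = 0, and therefore
  dy/dx = -(10x)/(cos(y)) = -10x/cos(y)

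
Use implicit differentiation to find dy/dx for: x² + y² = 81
Apply d/dx to both sides, remembering that y depends on x. Each occurrence of y therefore brings in a y' = dy/dx via the chain rule.

With F(x, y) equal to the left-hand side minus the right, differentiate F term by term:
  d/dx[x^2] = 2x
  d/dx[y^2] = 2y·y'
  d/dx[-81] = 0
Adding these up, d/dx[F] = 0 becomes
  (2x) + (2y)·y' = 0,
so isolating y',
  dy/dx = -(2x)/(2y) = -x/y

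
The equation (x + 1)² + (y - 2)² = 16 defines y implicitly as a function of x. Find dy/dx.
Take d/dx of both sides. Since y is implicitly a function of x, the chain rule attaches a y' = dy/dx factor whenever we differentiate through y.

Set F(x, y) = (left side) − (right side), so the curve is F = 0. Differentiating each term of F:
  d/dx[(x + 1)^2] = 2x + 2
  d/dx[(y - 2)^2] = 2·y'(y - 2)
  d/dx[-16] = 0

Collecting, the y'-free part is the partial derivative in x and the y' coefficient is the partial derivative in y:
  ∂F/∂x = 2x + 2
  ∂F/∂y = 2y - 4

so d/dx[F(x, y(x))] = ∂F/∂x + (∂F/∂y)·y' = 0. Rearranging,
  dy/dx = -(∂F/∂x)/(∂F/∂y) = -(2x + 2)/(2y - 4) = (-x - 1)/(y - 2)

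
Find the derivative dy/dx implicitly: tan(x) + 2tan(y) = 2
Differentiate both sides with respect to x, treating y as y(x). By the chain rule, any term containing y contributes a factor of y' = dy/dx when we differentiate it.

Move every term to one side and write the relation as F(x, y) = 0. Term by term,
  d/dx[tan(x)] = tan(x)^2 + 1
  d/dx[2tan(y)] = 2·y'(tan(y)^2 + 1)
  d/dx[-2] = 0

The pieces without y' make up ∂F/∂x and the coefficient of y' is ∂F/∂y:
  ∂F/∂x = tan(x)^2 + 1,
  ∂F/∂y = 2tan(y)^2 + 2.

Since d/dx[F] = ∂F/∂x + (∂F/∂y)·y' = 0, solve for y':
  (∂F/∂y)·y' = -∂F/∂x
  dy/dx = -(∂F/∂x)/(∂F/∂y) = -(tan(x)^2 + 1)/(2tan(y)^2 + 2) = -cos(y)^2/(2cos(x)^2)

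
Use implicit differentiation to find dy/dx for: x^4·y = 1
Apply d/dx to both sides, remembering that y depends on x. Each occurrence of y therefore brings in a y' = dy/dx via the chain rule.

With F(x, y) equal to the left-hand side minus the right, differentiate F term by term:
  d/dx[x^4y] = x^4·y' + 4x^3y
  d/dx[-1] = 0
Adding these up, d/dx[F] = 0 becomes
  (4x^3y) + (x^4)·y' = 0,
so isolating y',
  dy/dx = -(4x^3y)/(x^4) = -4y/x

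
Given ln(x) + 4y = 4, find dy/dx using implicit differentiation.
Differentiate the relation implicitly: treat y = y(x) and apply the chain rule, so every y-derivative picks up a y' = dy/dx factor.

With everything moved to the left-hand side, differentiate term by term:
  d/dx[4y] = 4·y'
  d/dx[ln(x)] = 1/x
  d/dx[-4] = 0

Separating the contributions that come from x directly and those that come through y:
  without y':      1/x
  multiplying y':  4

so (1/x) + (4)·y' = 0, and therefore
  dy/dx = -(1/x)/(4) = -1/(4x)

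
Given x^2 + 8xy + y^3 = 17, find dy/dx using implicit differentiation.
Apply d/dx to both sides, remembering that y depends on x. Each occurrence of y therefore brings in a y' = dy/dx via the chain rule.

With F(x, y) equal to the left-hand side minus the right, differentiate F term by term:
  d/dx[x^2] = 2x
  d/dx[8xy] = 8x·y' + 8y
  d/dx[y^3] = 3y^2·y'
  d/dx[-17] = 0
Adding these up, d/dx[F] = 0 becomes
  (2x + 8y) + (8x + 3y^2)·y' = 0,
so isolating y',
  dy/dx = -(2x + 8y)/(8x + 3y^2) = 2(-x - 4y)/(8x + 3y^2)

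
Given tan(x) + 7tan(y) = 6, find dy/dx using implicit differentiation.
Take d/dx of both sides. Since y is implicitly a function of x, the chain rule attaches a y' = dy/dx factor whenever we differentiate through y.

Set F(x, y) = (left side) − (right side), so the curve is F = 0. Differentiating each term of F:
  d/dx[tan(x)] = tan(x)^2 + 1
  d/dx[7tan(y)] = 7·y'(tan(y)^2 + 1)
  d/dx[-6] = 0

Collecting, the y'-free part is the partial derivative in x and the y' coefficient is the partial derivative in y:
  ∂F/∂x = tan(x)^2 + 1
  ∂F/∂y = 7tan(y)^2 + 7

so d/dx[F(x, y(x))] = ∂F/∂x + (∂F/∂y)·y' = 0. Rearranging,
  dy/dx = -(∂F/∂x)/(∂F/∂y) = -(tan(x)^2 + 1)/(7tan(y)^2 + 7) = -cos(y)^2/(7cos(x)^2)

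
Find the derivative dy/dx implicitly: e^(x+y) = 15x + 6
Apply d/dx to both sides, remembering that y depends on x. Each occurrence of y therefore brings in a y' = dy/dx via the chain rule.

With F(x, y) equal to the left-hand side minus the right, differentiate F term by term:
  d/dx[-15x] = -15
  d/dx[e^(x + y)] = (y' + 1)·e^(x + y)
  d/dx[-6] = 0
Adding these up, d/dx[F] = 0 becomes
  (e^(x + y) - 15) + (e^(x + y))·y' = 0,
so isolating y',
  dy/dx = -(e^(x + y) - 15)/(e^(x + y)) = 15e^(-x - y) - 1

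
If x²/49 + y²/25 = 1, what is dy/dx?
Apply d/dx to both sides, remembering that y depends on x. Each occurrence of y therefore brings in a y' = dy/dx via the chain rule.

With F(x, y) equal to the left-hand side minus the right, differentiate F term by term:
  d/dx[x^2/49] = 2x/49
  d/dx[y^2/25] = 2y·y'/25
  d/dx[-1] = 0
Adding these up, d/dx[F] = 0 becomes
  (2x/49) + (2y/25)·y' = 0,
so isolating y',
  dy/dx = -(2x/49)/(2y/25) = -25x/(49y)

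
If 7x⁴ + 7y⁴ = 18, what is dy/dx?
Take d/dx of both sides. Since y is implicitly a function of x, the chain rule attaches a y' = dy/dx factor whenever we differentiate through y.

Set F(x, y) = (left side) − (right side), so the curve is F = 0. Differentiating each term of F:
  d/dx[7x^4] = 28x^3
  d/dx[7y^4] = 28y^3·y'
  d/dx[-18] = 0

Collecting, the y'-free part is the partial derivative in x and the y' coefficient is the partial derivative in y:
  ∂F/∂x = 28x^3
  ∂F/∂y = 28y^3

so d/dx[F(x, y(x))] = ∂F/∂x + (∂F/∂y)·y' = 0. Rearranging,
  dy/dx = -(∂F/∂x)/(∂F/∂y) = -(28x^3)/(28y^3) = -x^3/y^3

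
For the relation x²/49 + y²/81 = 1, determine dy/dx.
Take d/dx of both sides. Since y is implicitly a function of x, the chain rule attaches a y' = dy/dx factor whenever we differentiate through y.

Set F(x, y) = (left side) − (right side), so the curve is F = 0. Differentiating each term of F:
  d/dx[x^2/49] = 2x/49
  d/dx[y^2/81] = 2y·y'/81
  d/dx[-1] = 0

Collecting, the y'-free part is the partial derivative in x and the y' coefficient is the partial derivative in y:
  ∂F/∂x = 2x/49
  ∂F/∂y = 2y/81

so d/dx[F(x, y(x))] = ∂F/∂x + (∂F/∂y)·y' = 0. Rearranging,
  dy/dx = -(∂F/∂x)/(∂F/∂y) = -(2x/49)/(2y/81) = -81x/(49y)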